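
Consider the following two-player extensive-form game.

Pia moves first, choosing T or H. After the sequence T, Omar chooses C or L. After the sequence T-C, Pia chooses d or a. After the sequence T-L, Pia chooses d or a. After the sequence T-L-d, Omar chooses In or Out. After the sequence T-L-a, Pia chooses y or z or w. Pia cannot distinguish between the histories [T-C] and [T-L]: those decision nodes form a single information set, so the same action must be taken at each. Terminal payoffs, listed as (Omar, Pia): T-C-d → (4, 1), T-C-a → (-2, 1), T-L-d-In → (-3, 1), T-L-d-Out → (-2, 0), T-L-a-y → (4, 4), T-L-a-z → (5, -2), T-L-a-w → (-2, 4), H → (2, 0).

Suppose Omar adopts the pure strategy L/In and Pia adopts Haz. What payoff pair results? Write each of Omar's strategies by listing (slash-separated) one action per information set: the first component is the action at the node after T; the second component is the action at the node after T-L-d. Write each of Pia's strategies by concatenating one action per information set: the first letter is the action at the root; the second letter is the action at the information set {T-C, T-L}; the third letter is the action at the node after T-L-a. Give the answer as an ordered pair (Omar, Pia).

Trace the play path from the root:
  Pia plays H
→ terminal payoff (2, 0).
(Omar's choice at the node after T is never reached on this path, so it doesn't affect the outcome.)

(2, 0)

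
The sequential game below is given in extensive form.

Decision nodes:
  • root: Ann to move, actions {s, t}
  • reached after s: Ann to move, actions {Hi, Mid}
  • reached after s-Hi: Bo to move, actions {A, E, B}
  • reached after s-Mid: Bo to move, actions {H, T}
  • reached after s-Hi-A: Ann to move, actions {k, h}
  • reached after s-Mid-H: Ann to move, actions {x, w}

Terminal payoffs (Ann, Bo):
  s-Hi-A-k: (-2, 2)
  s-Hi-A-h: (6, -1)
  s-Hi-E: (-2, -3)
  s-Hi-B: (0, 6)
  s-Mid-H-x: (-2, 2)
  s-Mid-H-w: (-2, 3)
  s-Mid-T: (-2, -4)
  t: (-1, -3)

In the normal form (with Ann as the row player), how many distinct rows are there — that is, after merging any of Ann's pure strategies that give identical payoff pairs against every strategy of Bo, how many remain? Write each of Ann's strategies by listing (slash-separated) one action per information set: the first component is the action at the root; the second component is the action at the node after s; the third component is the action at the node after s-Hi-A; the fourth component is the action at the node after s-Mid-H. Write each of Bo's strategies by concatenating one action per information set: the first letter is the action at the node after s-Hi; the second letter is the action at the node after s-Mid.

5

Ann has 16 pure strategies: s/Hi/k/x, s/Hi/k/w, s/Hi/h/x, s/Hi/h/w, s/Mid/k/x, s/Mid/k/w, s/Mid/h/x, s/Mid/h/w, t/Hi/k/x, t/Hi/k/w, t/Hi/h/x, t/Hi/h/w, t/Mid/k/x, t/Mid/k/w, t/Mid/h/x, t/Mid/h/w. Columns: AH, AT, EH, ET, BH, BT.
{s/Hi/k/x, s/Hi/k/w} → row (-2,2) (-2,2) (-2,-3) (-2,-3) (0,6) (0,6)
{s/Hi/h/x, s/Hi/h/w} → row (6,-1) (6,-1) (-2,-3) (-2,-3) (0,6) (0,6)
{s/Mid/k/x, s/Mid/h/x} → row (-2,2) (-2,-4) (-2,2) (-2,-4) (-2,2) (-2,-4)
{s/Mid/k/w, s/Mid/h/w} → row (-2,3) (-2,-4) (-2,3) (-2,-4) (-2,3) (-2,-4)
{t/Hi/k/x, t/Hi/k/w, t/Hi/h/x, t/Hi/h/w, t/Mid/k/x, t/Mid/k/w, t/Mid/h/x, t/Mid/h/w} → row (-1,-3) (-1,-3) (-1,-3) (-1,-3) (-1,-3) (-1,-3)
That's 5 distinct rows out of 16 strategies.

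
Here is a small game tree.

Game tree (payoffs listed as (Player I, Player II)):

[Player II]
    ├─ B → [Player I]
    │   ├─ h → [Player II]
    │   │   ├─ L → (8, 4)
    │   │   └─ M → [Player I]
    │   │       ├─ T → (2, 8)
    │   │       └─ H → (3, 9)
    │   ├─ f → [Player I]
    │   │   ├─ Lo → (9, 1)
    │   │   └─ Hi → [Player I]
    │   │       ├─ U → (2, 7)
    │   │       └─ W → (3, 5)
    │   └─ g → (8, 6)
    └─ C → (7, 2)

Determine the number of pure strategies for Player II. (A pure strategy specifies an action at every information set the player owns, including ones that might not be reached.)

Player II owns the root with actions {B, C} — two choices.
Player II owns the node after B-h with actions {L, M} — two choices.
A pure strategy fixes one action at each information set independently, so the count is the product 2 × 2 = 4.
(For reference, Player I has 24 pure strategies, giving a 4×24 normal-form matrix.)

4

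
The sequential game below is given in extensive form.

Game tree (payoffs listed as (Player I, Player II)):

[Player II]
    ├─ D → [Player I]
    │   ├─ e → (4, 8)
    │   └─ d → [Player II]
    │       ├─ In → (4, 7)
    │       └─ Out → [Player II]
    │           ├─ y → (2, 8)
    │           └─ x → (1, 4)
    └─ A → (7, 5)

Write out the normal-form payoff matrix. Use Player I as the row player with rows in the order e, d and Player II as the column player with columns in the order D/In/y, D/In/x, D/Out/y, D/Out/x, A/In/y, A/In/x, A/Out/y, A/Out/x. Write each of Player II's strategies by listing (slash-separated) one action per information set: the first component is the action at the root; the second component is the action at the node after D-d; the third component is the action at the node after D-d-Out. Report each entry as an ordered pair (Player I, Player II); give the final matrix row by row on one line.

Row e: D/In/y→(4,8), D/In/x→(4,8), D/Out/y→(4,8), D/Out/x→(4,8), A/In/y→(7,5), A/In/x→(7,5), A/Out/y→(7,5), A/Out/x→(7,5)
Row d: D/In/y→(4,7), D/In/x→(4,7), D/Out/y→(2,8), D/Out/x→(1,4), A/In/y→(7,5), A/In/x→(7,5), A/Out/y→(7,5), A/Out/x→(7,5)

e: (4,8) (4,8) (4,8) (4,8) (7,5) (7,5) (7,5) (7,5) | d: (4,7) (4,7) (2,8) (1,4) (7,5) (7,5) (7,5) (7,5)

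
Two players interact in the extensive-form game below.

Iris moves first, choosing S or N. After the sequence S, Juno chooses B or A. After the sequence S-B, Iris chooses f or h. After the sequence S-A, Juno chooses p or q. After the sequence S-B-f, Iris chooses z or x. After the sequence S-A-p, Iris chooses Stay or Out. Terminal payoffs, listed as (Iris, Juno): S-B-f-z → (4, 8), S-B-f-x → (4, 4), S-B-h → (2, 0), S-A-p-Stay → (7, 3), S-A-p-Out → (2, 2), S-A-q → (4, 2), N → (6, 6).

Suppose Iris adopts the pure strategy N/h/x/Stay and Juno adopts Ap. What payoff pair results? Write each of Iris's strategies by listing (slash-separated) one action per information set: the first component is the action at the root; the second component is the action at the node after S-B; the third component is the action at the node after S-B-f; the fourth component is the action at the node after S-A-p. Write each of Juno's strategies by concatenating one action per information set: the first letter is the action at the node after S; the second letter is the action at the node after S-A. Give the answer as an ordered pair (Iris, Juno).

Trace the play path from the root:
  Iris plays N
→ terminal payoff (6, 6).
(Iris's choice at the node after S-B is never reached on this path, so it doesn't affect the outcome.)

(6, 6)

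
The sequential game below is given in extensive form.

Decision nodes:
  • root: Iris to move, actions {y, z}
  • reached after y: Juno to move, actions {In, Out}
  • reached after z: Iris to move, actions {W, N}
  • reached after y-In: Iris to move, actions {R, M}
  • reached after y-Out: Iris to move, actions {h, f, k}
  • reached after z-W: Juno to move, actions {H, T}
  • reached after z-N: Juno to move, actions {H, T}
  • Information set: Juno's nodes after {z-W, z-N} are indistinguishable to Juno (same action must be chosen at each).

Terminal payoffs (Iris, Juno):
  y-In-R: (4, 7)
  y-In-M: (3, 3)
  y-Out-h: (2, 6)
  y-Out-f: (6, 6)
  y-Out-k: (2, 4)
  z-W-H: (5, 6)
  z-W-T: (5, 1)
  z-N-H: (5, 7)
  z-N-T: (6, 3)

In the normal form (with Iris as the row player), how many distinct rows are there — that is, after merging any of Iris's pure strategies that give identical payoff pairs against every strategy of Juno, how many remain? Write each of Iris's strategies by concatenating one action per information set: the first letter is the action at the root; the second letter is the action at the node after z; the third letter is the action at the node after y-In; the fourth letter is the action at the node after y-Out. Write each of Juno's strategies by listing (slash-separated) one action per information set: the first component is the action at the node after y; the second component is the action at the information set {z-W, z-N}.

8

Iris has 24 pure strategies: yWRh, yWRf, yWRk, yWMh, yWMf, yWMk, yNRh, yNRf, yNRk, yNMh, yNMf, yNMk, zWRh, zWRf, zWRk, zWMh, zWMf, zWMk, zNRh, zNRf, zNRk, zNMh, zNMf, zNMk. Columns: In/H, In/T, Out/H, Out/T.
{yWRh, yNRh} → row (4,7) (4,7) (2,6) (2,6)
{yWRf, yNRf} → row (4,7) (4,7) (6,6) (6,6)
{yWRk, yNRk} → row (4,7) (4,7) (2,4) (2,4)
{yWMh, yNMh} → row (3,3) (3,3) (2,6) (2,6)
{yWMf, yNMf} → row (3,3) (3,3) (6,6) (6,6)
{yWMk, yNMk} → row (3,3) (3,3) (2,4) (2,4)
{zWRh, zWRf, zWRk, zWMh, zWMf, zWMk} → row (5,6) (5,1) (5,6) (5,1)
{zNRh, zNRf, zNRk, zNMh, zNMf, zNMk} → row (5,7) (6,3) (5,7) (6,3)
That's 8 distinct rows out of 24 strategies.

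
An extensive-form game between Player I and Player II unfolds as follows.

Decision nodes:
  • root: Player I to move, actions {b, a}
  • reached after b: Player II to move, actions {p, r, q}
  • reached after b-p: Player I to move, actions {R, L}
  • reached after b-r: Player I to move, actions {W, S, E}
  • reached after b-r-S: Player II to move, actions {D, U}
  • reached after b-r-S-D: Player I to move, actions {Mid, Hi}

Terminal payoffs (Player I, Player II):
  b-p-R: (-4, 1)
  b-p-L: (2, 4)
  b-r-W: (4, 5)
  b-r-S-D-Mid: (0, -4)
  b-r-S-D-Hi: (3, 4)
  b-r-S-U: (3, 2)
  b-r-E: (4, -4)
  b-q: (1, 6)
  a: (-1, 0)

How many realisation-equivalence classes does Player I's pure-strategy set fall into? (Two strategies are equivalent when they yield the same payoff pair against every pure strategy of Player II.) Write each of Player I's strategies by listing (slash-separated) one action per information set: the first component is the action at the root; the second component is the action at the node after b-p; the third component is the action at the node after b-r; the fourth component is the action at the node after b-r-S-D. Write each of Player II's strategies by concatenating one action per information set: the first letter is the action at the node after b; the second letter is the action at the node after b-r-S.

Player I has 24 pure strategies: b/R/W/Mid, b/R/W/Hi, b/R/S/Mid, b/R/S/Hi, b/R/E/Mid, b/R/E/Hi, b/L/W/Mid, b/L/W/Hi, b/L/S/Mid, b/L/S/Hi, b/L/E/Mid, b/L/E/Hi, a/R/W/Mid, a/R/W/Hi, a/R/S/Mid, a/R/S/Hi, a/R/E/Mid, a/R/E/Hi, a/L/W/Mid, a/L/W/Hi, a/L/S/Mid, a/L/S/Hi, a/L/E/Mid, a/L/E/Hi. Columns: pD, pU, rD, rU, qD, qU.
{b/R/W/Mid, b/R/W/Hi} → row (-4,1) (-4,1) (4,5) (4,5) (1,6) (1,6)
{b/R/S/Mid} → row (-4,1) (-4,1) (0,-4) (3,2) (1,6) (1,6)
{b/R/S/Hi} → row (-4,1) (-4,1) (3,4) (3,2) (1,6) (1,6)
{b/R/E/Mid, b/R/E/Hi} → row (-4,1) (-4,1) (4,-4) (4,-4) (1,6) (1,6)
{b/L/W/Mid, b/L/W/Hi} → row (2,4) (2,4) (4,5) (4,5) (1,6) (1,6)
{b/L/S/Mid} → row (2,4) (2,4) (0,-4) (3,2) (1,6) (1,6)
{b/L/S/Hi} → row (2,4) (2,4) (3,4) (3,2) (1,6) (1,6)
{b/L/E/Mid, b/L/E/Hi} → row (2,4) (2,4) (4,-4) (4,-4) (1,6) (1,6)
{a/R/W/Mid, a/R/W/Hi, a/R/S/Mid, a/R/S/Hi, a/R/E/Mid, a/R/E/Hi, a/L/W/Mid, a/L/W/Hi, a/L/S/Mid, a/L/S/Hi, a/L/E/Mid, a/L/E/Hi} → row (-1,0) (-1,0) (-1,0) (-1,0) (-1,0) (-1,0)
That's 9 distinct rows out of 24 strategies.

9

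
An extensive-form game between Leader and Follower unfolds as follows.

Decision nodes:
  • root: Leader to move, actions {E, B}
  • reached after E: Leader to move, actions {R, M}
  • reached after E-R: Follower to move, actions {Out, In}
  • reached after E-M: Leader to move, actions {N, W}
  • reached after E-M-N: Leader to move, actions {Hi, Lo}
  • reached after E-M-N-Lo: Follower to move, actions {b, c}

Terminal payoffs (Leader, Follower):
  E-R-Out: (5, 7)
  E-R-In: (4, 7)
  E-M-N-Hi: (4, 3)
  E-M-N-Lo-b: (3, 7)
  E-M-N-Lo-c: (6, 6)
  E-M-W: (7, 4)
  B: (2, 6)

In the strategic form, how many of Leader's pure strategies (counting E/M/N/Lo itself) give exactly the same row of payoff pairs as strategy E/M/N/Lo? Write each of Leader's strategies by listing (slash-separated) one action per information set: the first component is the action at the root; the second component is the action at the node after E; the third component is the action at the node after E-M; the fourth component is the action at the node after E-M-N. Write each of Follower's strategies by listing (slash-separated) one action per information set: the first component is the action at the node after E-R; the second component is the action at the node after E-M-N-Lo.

Row for E/M/N/Lo (columns Out/b, Out/c, In/b, In/c): (3,7) (6,6) (3,7) (6,6).
Every one of Leader's information sets is on the play path for some reply by Follower when Leader follows E/M/N/Lo.
Changing the action at any of them therefore changes at least one column, so only E/M/N/Lo itself gives this row.

1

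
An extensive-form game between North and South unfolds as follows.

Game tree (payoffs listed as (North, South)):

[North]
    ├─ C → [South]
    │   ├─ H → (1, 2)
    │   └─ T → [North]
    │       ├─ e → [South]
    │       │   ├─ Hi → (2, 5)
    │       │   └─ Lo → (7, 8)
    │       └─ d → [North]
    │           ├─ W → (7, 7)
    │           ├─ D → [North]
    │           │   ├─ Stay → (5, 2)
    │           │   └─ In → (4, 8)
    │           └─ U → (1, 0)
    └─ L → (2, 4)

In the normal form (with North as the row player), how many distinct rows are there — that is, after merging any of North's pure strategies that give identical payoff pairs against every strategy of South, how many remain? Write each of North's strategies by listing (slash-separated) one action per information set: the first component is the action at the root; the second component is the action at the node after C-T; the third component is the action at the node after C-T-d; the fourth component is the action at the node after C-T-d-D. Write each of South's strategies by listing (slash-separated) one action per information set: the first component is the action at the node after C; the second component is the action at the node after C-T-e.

6

North has 24 pure strategies: C/e/W/Stay, C/e/W/In, C/e/D/Stay, C/e/D/In, C/e/U/Stay, C/e/U/In, C/d/W/Stay, C/d/W/In, C/d/D/Stay, C/d/D/In, C/d/U/Stay, C/d/U/In, L/e/W/Stay, L/e/W/In, L/e/D/Stay, L/e/D/In, L/e/U/Stay, L/e/U/In, L/d/W/Stay, L/d/W/In, L/d/D/Stay, L/d/D/In, L/d/U/Stay, L/d/U/In. Columns: H/Hi, H/Lo, T/Hi, T/Lo.
{C/e/W/Stay, C/e/W/In, C/e/D/Stay, C/e/D/In, C/e/U/Stay, C/e/U/In} → row (1,2) (1,2) (2,5) (7,8)
{C/d/W/Stay, C/d/W/In} → row (1,2) (1,2) (7,7) (7,7)
{C/d/D/Stay} → row (1,2) (1,2) (5,2) (5,2)
{C/d/D/In} → row (1,2) (1,2) (4,8) (4,8)
{C/d/U/Stay, C/d/U/In} → row (1,2) (1,2) (1,0) (1,0)
{L/e/W/Stay, L/e/W/In, L/e/D/Stay, L/e/D/In, L/e/U/Stay, L/e/U/In, L/d/W/Stay, L/d/W/In, L/d/D/Stay, L/d/D/In, L/d/U/Stay, L/d/U/In} → row (2,4) (2,4) (2,4) (2,4)
That's 6 distinct rows out of 24 strategies.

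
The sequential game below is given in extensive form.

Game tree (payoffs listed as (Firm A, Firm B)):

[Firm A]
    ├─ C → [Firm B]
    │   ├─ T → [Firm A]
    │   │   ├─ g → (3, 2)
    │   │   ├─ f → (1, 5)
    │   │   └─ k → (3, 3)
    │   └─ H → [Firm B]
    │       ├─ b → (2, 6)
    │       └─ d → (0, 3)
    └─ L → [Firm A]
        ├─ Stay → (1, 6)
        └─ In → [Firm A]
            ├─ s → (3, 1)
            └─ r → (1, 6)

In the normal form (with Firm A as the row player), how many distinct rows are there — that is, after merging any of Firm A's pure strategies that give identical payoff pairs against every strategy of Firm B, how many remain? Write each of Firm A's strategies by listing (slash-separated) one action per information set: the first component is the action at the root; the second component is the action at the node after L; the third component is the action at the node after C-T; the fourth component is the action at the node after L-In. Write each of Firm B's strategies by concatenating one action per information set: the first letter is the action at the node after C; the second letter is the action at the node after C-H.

Firm A has 24 pure strategies: C/Stay/g/s, C/Stay/g/r, C/Stay/f/s, C/Stay/f/r, C/Stay/k/s, C/Stay/k/r, C/In/g/s, C/In/g/r, C/In/f/s, C/In/f/r, C/In/k/s, C/In/k/r, L/Stay/g/s, L/Stay/g/r, L/Stay/f/s, L/Stay/f/r, L/Stay/k/s, L/Stay/k/r, L/In/g/s, L/In/g/r, L/In/f/s, L/In/f/r, L/In/k/s, L/In/k/r. Columns: Tb, Td, Hb, Hd.
{C/Stay/g/s, C/Stay/g/r, C/In/g/s, C/In/g/r} → row (3,2) (3,2) (2,6) (0,3)
{C/Stay/f/s, C/Stay/f/r, C/In/f/s, C/In/f/r} → row (1,5) (1,5) (2,6) (0,3)
{C/Stay/k/s, C/Stay/k/r, C/In/k/s, C/In/k/r} → row (3,3) (3,3) (2,6) (0,3)
{L/Stay/g/s, L/Stay/g/r, L/Stay/f/s, L/Stay/f/r, L/Stay/k/s, L/Stay/k/r, L/In/g/r, L/In/f/r, L/In/k/r} → row (1,6) (1,6) (1,6) (1,6)
{L/In/g/s, L/In/f/s, L/In/k/s} → row (3,1) (3,1) (3,1) (3,1)
That's 5 distinct rows out of 24 strategies.

5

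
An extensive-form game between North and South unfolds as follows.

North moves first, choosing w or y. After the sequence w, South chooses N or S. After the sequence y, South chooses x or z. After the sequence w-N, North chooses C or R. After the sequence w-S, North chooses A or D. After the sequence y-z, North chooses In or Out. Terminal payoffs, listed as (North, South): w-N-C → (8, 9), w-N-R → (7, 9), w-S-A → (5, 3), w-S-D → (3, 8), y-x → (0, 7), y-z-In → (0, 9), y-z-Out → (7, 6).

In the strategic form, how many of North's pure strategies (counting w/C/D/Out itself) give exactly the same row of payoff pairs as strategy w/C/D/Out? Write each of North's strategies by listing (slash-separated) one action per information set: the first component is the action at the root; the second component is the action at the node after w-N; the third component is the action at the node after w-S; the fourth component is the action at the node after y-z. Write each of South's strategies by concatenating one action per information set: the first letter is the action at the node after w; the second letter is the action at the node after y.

2

Row for w/C/D/Out (columns Nx, Nz, Sx, Sz): (8,9) (8,9) (3,8) (3,8).
Under w/C/D/Out, North's choice at the node after y-z can never be reached regardless of what South does, so varying those choices leaves every outcome unchanged.
Holding the reachable choices fixed and varying the unreachable one freely already gives 2 equivalent strategies.
No other strategy reproduces this row, so those 2 are the full class: w/C/D/In, w/C/D/Out.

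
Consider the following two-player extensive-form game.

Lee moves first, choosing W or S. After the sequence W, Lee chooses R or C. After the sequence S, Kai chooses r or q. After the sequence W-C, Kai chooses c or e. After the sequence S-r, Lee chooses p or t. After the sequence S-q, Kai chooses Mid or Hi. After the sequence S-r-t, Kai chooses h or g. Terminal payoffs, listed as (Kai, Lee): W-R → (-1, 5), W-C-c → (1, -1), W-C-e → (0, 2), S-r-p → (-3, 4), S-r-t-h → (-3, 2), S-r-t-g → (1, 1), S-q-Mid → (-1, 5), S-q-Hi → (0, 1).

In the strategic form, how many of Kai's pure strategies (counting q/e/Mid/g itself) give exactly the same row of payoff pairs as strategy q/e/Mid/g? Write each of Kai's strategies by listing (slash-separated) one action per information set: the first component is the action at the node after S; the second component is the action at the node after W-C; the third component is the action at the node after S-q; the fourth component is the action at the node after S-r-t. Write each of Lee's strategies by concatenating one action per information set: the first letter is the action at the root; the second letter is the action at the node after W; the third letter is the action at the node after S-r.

Row for q/e/Mid/g (columns WRp, WRt, WCp, WCt, SRp, SRt, SCp, SCt): (-1,5) (-1,5) (0,2) (0,2) (-1,5) (-1,5) (-1,5) (-1,5).
Under q/e/Mid/g, Kai's choice at the node after S-r-t can never be reached regardless of what Lee does, so varying those choices leaves every outcome unchanged.
Holding the reachable choices fixed and varying the unreachable one freely already gives 2 equivalent strategies.
No other strategy reproduces this row, so those 2 are the full class: q/e/Mid/h, q/e/Mid/g.

2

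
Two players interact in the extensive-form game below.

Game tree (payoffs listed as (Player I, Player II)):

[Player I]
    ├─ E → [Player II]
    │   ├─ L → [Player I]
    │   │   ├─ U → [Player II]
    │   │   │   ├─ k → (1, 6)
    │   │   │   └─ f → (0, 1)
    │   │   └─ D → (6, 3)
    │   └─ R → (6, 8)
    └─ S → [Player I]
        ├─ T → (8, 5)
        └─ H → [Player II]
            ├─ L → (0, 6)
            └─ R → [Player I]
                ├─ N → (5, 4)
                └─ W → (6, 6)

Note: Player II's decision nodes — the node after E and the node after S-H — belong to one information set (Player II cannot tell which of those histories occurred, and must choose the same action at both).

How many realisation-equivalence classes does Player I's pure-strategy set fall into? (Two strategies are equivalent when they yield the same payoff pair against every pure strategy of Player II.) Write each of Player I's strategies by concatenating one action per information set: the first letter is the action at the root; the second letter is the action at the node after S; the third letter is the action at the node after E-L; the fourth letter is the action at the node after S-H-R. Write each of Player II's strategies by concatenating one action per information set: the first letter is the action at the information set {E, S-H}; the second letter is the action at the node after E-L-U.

5

Player I has 16 pure strategies: ETUN, ETUW, ETDN, ETDW, EHUN, EHUW, EHDN, EHDW, STUN, STUW, STDN, STDW, SHUN, SHUW, SHDN, SHDW. Columns: Lk, Lf, Rk, Rf.
{ETUN, ETUW, EHUN, EHUW} → row (1,6) (0,1) (6,8) (6,8)
{ETDN, ETDW, EHDN, EHDW} → row (6,3) (6,3) (6,8) (6,8)
{STUN, STUW, STDN, STDW} → row (8,5) (8,5) (8,5) (8,5)
{SHUN, SHDN} → row (0,6) (0,6) (5,4) (5,4)
{SHUW, SHDW} → row (0,6) (0,6) (6,6) (6,6)
That's 5 distinct rows out of 16 strategies.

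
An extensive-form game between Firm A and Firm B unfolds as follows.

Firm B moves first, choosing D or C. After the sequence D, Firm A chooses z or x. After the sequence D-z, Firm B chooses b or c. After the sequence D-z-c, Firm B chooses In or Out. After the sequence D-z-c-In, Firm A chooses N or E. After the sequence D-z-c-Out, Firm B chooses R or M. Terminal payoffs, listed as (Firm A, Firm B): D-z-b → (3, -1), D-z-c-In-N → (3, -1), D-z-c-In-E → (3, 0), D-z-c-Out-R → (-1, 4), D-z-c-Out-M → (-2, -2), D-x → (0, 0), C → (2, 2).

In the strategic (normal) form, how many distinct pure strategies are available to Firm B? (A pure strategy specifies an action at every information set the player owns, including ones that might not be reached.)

Firm B owns the root with actions {D, C} — two choices.
Firm B owns the node after D-z with actions {b, c} — two choices.
Firm B owns the node after D-z-c with actions {In, Out} — two choices.
Firm B owns the node after D-z-c-Out with actions {R, M} — two choices.
A pure strategy fixes one action at each information set independently, so the count is the product 2 × 2 × 2 × 2 = 16.

16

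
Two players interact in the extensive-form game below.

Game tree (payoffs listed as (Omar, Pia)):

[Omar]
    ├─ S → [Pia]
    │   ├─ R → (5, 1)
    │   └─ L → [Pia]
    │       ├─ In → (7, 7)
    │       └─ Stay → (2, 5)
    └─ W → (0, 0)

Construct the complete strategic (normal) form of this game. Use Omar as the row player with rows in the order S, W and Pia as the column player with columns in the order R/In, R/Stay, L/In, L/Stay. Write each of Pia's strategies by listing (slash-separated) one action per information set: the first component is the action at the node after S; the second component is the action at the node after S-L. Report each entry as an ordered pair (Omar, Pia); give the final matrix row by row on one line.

S: (5,1) (5,1) (7,7) (2,5) | W: (0,0) (0,0) (0,0) (0,0)

         R/In   R/Stay     L/In   L/Stay
   S    (5,1)    (5,1)    (7,7)    (2,5)
   W    (0,0)    (0,0)    (0,0)    (0,0)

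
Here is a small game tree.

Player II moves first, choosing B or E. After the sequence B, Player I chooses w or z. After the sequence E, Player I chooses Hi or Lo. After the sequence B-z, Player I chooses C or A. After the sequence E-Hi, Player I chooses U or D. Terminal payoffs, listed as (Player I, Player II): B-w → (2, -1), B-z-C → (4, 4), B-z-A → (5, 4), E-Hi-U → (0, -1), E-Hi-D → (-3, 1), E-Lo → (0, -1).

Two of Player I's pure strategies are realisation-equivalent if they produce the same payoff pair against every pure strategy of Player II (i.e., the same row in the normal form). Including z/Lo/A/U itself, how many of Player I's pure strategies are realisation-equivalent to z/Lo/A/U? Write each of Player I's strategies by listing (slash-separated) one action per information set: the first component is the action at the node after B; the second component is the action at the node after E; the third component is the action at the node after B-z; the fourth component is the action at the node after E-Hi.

3

Row for z/Lo/A/U (columns B, E): (5,4) (0,-1).
Under z/Lo/A/U, Player I's choice at the node after E-Hi can never be reached regardless of what Player II does, so varying those choices leaves every outcome unchanged.
Holding the reachable choices fixed and varying the unreachable one freely already gives 2 equivalent strategies.
Checking the remaining rows, z/Hi/A/U also happen to give the same payoffs in every column, bringing the total to 3: z/Hi/A/U, z/Lo/A/U, z/Lo/A/D.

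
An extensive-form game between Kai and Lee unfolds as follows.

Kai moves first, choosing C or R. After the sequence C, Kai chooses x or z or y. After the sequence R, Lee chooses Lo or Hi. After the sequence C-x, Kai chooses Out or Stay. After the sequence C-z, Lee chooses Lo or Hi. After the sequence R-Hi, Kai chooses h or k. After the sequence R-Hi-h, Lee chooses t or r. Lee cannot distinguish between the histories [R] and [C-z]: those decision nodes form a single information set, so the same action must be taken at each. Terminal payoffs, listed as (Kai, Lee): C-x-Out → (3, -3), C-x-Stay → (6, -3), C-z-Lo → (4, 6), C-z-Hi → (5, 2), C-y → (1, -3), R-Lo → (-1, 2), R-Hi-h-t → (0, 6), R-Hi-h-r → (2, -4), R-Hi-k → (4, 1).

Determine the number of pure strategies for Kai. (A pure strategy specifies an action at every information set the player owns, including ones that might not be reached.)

24

Kai owns the root with actions {C, R} — two choices.
Kai owns the node after C with actions {x, z, y} — three choices.
Kai owns the node after C-x with actions {Out, Stay} — two choices.
Kai owns the node after R-Hi with actions {h, k} — two choices.
A pure strategy fixes one action at each information set independently, so the count is the product 2 × 3 × 2 × 2 = 24.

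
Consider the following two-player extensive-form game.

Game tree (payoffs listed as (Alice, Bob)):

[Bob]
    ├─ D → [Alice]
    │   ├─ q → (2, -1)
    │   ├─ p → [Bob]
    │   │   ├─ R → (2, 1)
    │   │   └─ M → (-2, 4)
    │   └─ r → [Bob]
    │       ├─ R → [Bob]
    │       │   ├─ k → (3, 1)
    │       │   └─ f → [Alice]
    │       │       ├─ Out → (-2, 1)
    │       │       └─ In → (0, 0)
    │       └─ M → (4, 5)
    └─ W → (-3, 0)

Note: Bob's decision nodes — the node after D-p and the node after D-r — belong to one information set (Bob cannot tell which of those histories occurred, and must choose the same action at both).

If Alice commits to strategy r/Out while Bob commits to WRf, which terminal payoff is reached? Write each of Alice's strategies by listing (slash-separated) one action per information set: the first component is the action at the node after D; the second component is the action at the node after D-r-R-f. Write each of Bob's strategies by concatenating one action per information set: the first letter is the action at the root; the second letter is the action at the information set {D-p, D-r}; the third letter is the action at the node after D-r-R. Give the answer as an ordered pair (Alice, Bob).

Trace the play path from the root:
  Bob plays W
→ terminal payoff (-3, 0).
(Alice's choice at the node after D is never reached on this path, so it doesn't affect the outcome.)

(-3, 0)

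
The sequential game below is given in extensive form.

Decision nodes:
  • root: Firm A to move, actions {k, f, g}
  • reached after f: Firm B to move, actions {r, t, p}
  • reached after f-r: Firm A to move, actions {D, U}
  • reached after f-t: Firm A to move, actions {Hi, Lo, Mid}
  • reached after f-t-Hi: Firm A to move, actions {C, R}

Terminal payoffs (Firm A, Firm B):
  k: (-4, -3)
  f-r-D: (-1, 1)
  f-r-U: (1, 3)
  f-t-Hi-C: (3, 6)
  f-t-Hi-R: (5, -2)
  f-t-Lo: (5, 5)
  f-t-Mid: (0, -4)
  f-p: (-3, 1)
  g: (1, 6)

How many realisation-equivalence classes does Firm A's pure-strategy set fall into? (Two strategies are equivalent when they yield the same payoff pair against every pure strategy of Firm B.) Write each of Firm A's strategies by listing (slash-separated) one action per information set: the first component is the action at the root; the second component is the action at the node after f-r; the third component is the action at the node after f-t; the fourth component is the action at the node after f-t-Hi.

Firm A has 36 pure strategies: k/D/Hi/C, k/D/Hi/R, k/D/Lo/C, k/D/Lo/R, k/D/Mid/C, k/D/Mid/R, k/U/Hi/C, k/U/Hi/R, k/U/Lo/C, k/U/Lo/R, k/U/Mid/C, k/U/Mid/R, f/D/Hi/C, f/D/Hi/R, f/D/Lo/C, f/D/Lo/R, f/D/Mid/C, f/D/Mid/R, f/U/Hi/C, f/U/Hi/R, f/U/Lo/C, f/U/Lo/R, f/U/Mid/C, f/U/Mid/R, g/D/Hi/C, g/D/Hi/R, g/D/Lo/C, g/D/Lo/R, g/D/Mid/C, g/D/Mid/R, g/U/Hi/C, g/U/Hi/R, g/U/Lo/C, g/U/Lo/R, g/U/Mid/C, g/U/Mid/R. Columns: r, t, p.
{k/D/Hi/C, k/D/Hi/R, k/D/Lo/C, k/D/Lo/R, k/D/Mid/C, k/D/Mid/R, k/U/Hi/C, k/U/Hi/R, k/U/Lo/C, k/U/Lo/R, k/U/Mid/C, k/U/Mid/R} → row (-4,-3) (-4,-3) (-4,-3)
{f/D/Hi/C} → row (-1,1) (3,6) (-3,1)
{f/D/Hi/R} → row (-1,1) (5,-2) (-3,1)
{f/D/Lo/C, f/D/Lo/R} → row (-1,1) (5,5) (-3,1)
{f/D/Mid/C, f/D/Mid/R} → row (-1,1) (0,-4) (-3,1)
{f/U/Hi/C} → row (1,3) (3,6) (-3,1)
{f/U/Hi/R} → row (1,3) (5,-2) (-3,1)
{f/U/Lo/C, f/U/Lo/R} → row (1,3) (5,5) (-3,1)
{f/U/Mid/C, f/U/Mid/R} → row (1,3) (0,-4) (-3,1)
{g/D/Hi/C, g/D/Hi/R, g/D/Lo/C, g/D/Lo/R, g/D/Mid/C, g/D/Mid/R, g/U/Hi/C, g/U/Hi/R, g/U/Lo/C, g/U/Lo/R, g/U/Mid/C, g/U/Mid/R} → row (1,6) (1,6) (1,6)
That's 10 distinct rows out of 36 strategies.

10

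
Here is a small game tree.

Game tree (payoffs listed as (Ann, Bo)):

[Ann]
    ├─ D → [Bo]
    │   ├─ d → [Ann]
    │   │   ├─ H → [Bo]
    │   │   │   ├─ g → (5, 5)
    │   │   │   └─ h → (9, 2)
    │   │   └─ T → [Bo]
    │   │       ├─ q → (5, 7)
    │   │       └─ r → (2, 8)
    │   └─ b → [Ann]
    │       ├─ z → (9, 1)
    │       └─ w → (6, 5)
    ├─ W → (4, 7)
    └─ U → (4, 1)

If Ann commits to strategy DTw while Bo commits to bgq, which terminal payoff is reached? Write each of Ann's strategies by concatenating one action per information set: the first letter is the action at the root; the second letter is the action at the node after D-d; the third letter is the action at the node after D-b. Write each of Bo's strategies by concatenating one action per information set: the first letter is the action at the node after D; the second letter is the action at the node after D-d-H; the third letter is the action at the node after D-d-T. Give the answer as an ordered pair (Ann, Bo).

(6, 5)

Trace the play path from the root:
  Ann plays D
  Bo plays b at [D]
  Ann plays w at [D-b]
→ terminal payoff (6, 5).
(Ann's choice at the node after D-d is never reached on this path, so it doesn't affect the outcome.)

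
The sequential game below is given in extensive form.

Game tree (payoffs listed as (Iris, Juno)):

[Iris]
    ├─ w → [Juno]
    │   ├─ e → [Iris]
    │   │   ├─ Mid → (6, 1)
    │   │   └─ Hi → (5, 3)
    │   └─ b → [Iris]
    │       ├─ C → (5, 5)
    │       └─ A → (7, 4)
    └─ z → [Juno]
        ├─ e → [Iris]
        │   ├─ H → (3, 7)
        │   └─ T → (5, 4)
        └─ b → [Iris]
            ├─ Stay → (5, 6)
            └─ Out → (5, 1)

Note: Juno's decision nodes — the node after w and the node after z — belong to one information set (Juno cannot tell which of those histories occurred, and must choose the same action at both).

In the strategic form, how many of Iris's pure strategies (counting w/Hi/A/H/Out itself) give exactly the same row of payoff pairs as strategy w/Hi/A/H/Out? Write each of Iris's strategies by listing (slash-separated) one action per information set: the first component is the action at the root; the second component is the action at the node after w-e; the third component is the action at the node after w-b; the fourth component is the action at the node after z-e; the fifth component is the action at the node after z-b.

Row for w/Hi/A/H/Out (columns e, b): (5,3) (7,4).
Under w/Hi/A/H/Out, Iris's choice at the node after z-e and at the node after z-b can never be reached regardless of what Juno does, so varying those choices leaves every outcome unchanged.
Holding the reachable choices fixed and varying the unreachable ones freely already gives 2 × 2 = 4 equivalent strategies.
No other strategy reproduces this row, so those 4 are the full class: w/Hi/A/H/Stay, w/Hi/A/H/Out, w/Hi/A/T/Stay, w/Hi/A/T/Out.

4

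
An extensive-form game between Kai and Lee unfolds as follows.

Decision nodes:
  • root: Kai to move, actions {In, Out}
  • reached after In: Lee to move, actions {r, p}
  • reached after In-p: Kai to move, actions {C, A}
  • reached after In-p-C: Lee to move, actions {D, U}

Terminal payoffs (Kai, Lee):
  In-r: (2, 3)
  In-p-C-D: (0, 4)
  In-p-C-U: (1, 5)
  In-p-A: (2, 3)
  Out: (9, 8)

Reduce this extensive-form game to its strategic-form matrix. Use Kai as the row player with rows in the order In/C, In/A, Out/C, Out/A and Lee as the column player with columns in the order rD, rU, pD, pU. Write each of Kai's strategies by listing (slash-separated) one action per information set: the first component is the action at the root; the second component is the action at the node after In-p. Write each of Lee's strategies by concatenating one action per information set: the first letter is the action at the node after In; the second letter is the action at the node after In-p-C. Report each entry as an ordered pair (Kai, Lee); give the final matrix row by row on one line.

In/C: (2,3) (2,3) (0,4) (1,5) | In/A: (2,3) (2,3) (2,3) (2,3) | Out/C: (9,8) (9,8) (9,8) (9,8) | Out/A: (9,8) (9,8) (9,8) (9,8)

Row In/C: rD→(2,3), rU→(2,3), pD→(0,4), pU→(1,5)
Row In/A: rD→(2,3), rU→(2,3), pD→(2,3), pU→(2,3)
Row Out/C: rD→(9,8), rU→(9,8), pD→(9,8), pU→(9,8)
Row Out/A: rD→(9,8), rU→(9,8), pD→(9,8), pU→(9,8)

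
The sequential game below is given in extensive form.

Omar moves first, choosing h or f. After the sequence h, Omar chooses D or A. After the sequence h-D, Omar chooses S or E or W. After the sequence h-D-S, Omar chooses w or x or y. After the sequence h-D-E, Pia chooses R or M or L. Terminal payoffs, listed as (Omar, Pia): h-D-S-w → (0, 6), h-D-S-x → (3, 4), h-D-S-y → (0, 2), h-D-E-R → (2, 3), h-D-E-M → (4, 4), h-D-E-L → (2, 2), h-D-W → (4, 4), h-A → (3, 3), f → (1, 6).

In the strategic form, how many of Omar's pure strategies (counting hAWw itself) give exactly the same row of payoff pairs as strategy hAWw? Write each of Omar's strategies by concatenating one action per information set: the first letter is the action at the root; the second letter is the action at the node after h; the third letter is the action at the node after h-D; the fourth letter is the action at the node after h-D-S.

9

Row for hAWw (columns R, M, L): (3,3) (3,3) (3,3).
Under hAWw, Omar's choice at the node after h-D and at the node after h-D-S can never be reached regardless of what Pia does, so varying those choices leaves every outcome unchanged.
Holding the reachable choices fixed and varying the unreachable ones freely already gives 3 × 3 = 9 equivalent strategies.
No other strategy reproduces this row, so those 9 are the full class: hASw, hASx, hASy, hAEw, hAEx, hAEy, hAWw, hAWx, hAWy.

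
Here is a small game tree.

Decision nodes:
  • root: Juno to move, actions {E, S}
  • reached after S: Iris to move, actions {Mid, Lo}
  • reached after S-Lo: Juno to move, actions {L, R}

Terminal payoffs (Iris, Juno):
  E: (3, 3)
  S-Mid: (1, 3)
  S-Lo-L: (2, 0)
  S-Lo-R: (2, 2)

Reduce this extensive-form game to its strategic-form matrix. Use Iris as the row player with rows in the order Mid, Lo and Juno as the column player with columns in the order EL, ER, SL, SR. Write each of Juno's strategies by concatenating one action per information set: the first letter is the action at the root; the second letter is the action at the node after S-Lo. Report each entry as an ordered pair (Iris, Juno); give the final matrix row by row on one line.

           EL       ER       SL       SR
 Mid    (3,3)    (3,3)    (1,3)    (1,3)
  Lo    (3,3)    (3,3)    (2,0)    (2,2)

Mid: (3,3) (3,3) (1,3) (1,3) | Lo: (3,3) (3,3) (2,0) (2,2)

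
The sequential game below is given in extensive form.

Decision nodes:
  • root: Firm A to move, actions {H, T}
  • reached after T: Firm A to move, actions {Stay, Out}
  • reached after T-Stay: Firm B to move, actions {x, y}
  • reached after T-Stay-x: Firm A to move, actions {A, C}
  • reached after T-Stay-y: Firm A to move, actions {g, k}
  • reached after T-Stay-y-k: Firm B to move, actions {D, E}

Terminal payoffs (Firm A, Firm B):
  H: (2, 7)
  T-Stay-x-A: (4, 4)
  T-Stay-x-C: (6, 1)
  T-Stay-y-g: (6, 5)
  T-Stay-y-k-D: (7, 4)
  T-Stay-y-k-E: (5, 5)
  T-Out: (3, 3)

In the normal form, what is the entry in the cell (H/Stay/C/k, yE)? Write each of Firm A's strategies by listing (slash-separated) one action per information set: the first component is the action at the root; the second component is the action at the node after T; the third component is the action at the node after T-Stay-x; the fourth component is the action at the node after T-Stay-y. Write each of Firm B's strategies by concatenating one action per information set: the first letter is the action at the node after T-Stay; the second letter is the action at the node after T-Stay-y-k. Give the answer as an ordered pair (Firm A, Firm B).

(2, 7)

Trace the play path from the root:
  Firm A plays H
→ terminal payoff (2, 7).
(Firm A's choice at the node after T is never reached on this path, so it doesn't affect the outcome.)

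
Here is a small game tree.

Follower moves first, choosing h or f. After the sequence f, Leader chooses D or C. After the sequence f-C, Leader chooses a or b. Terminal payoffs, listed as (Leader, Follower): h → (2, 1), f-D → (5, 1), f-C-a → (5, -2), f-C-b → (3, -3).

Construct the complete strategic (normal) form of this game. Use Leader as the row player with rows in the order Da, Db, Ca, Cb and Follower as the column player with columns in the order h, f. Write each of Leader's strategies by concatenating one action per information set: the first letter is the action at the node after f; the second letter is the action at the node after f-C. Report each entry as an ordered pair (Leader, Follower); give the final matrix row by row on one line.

            h        f
  Da    (2,1)    (5,1)
  Db    (2,1)    (5,1)
  Ca    (2,1)   (5,-2)
  Cb    (2,1)   (3,-3)

Da: (2,1) (5,1) | Db: (2,1) (5,1) | Ca: (2,1) (5,-2) | Cb: (2,1) (3,-3)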